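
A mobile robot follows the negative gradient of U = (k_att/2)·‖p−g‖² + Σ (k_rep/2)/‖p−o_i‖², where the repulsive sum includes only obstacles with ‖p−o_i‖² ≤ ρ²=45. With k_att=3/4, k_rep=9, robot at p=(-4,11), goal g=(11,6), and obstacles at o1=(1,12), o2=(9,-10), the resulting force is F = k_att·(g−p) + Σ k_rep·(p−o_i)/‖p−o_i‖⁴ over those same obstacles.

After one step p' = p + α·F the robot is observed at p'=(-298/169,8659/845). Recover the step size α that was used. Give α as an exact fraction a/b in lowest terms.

α = 1/5

F_att = 3/4·(g−p) = 3/4·(15,-5) = (11.2500,-3.7500)
o1: d²=26 ≤ ρ²=45; F_rep = 9·(-5,-1)/26² = (-0.0666,-0.0133)
o2: d²=610 > ρ²=45 → inactive
F = F_att + ΣF_rep = (11.1834,-3.7633)
Δp = p'−p = (2.2367,-0.7527); α = Δx/Fx = (378/169) / (1890/169) = 1/5
check: Δy/Fy = (-636/845) / (-636/169) = 1/5 ✓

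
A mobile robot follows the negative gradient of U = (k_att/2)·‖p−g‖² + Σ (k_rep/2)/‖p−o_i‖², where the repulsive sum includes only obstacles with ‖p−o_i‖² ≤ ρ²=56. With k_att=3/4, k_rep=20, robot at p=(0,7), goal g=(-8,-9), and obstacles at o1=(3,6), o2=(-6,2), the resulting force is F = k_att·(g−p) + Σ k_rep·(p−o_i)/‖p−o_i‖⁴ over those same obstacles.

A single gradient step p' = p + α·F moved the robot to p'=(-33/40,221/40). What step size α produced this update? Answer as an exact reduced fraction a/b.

F_att = 3/4·(g−p) = 3/4·(-8,-16) = (-6.0000,-12.0000)
o1: d²=10 ≤ ρ²=56; F_rep = 20·(-3,1)/10² = (-0.6000,0.2000)
o2: d²=61 > ρ²=56 → inactive
F = F_att + ΣF_rep = (-6.6000,-11.8000)
Δp = p'−p = (-0.8250,-1.4750); α = Δx/Fx = (-33/40) / (-33/5) = 1/8
check: Δy/Fy = (-59/40) / (-59/5) = 1/8 ✓

α = 1/8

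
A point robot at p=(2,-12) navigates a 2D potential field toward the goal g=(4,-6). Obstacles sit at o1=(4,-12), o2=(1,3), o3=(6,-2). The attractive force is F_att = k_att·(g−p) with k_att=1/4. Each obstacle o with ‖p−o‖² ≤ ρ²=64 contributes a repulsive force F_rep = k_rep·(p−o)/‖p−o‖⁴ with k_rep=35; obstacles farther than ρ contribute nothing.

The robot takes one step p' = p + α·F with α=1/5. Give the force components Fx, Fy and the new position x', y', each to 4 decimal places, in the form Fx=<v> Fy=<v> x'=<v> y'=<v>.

Fx=-3.8750 Fy=1.5000 x'=1.2250 y'=-11.7000

F_att = 1/4·(g−p) = 1/4·(2,6) = (0.5000,1.5000)
o1: d²=4 ≤ ρ²=64; F_rep = 35·(-2,0)/4² = (-4.3750,0.0000)
o2: d²=226 > ρ²=64 → inactive
o3: d²=116 > ρ²=64 → inactive
F = F_att + ΣF_rep = (-3.8750,1.5000)
p' = p + 1/5·F = (1.2250,-11.7000)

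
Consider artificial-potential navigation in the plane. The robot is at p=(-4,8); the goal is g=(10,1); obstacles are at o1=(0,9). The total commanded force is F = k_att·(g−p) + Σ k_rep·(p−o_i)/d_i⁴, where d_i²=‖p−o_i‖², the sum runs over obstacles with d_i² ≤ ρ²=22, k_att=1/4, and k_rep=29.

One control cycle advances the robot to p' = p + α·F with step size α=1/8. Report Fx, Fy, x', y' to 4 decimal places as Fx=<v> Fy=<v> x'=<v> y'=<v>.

Fx=3.0986 Fy=-1.8503 x'=-3.6127 y'=7.7687

F_att = 1/4·(g−p) = 1/4·(14,-7) = (3.5000,-1.7500)
o1: d²=17 ≤ ρ²=22; F_rep = 29·(-4,-1)/17² = (-0.4014,-0.1003)
F = F_att + ΣF_rep = (3.0986,-1.8503)
p' = p + 1/8·F = (-3.6127,7.7687)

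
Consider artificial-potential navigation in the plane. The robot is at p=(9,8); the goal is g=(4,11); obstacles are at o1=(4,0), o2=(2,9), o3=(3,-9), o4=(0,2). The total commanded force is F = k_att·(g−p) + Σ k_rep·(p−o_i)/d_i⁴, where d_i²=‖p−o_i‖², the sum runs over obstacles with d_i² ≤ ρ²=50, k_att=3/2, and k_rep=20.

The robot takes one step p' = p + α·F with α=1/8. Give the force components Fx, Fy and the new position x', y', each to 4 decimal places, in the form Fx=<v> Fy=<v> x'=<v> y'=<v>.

Fx=-7.4440 Fy=4.4920 x'=8.0695 y'=8.5615

F_att = 3/2·(g−p) = 3/2·(-5,3) = (-7.5000,4.5000)
o1: d²=89 > ρ²=50 → inactive
o2: d²=50 ≤ ρ²=50; F_rep = 20·(7,-1)/50² = (0.0560,-0.0080)
o3: d²=325 > ρ²=50 → inactive
o4: d²=117 > ρ²=50 → inactive
F = F_att + ΣF_rep = (-7.4440,4.4920)
p' = p + 1/8·F = (8.0695,8.5615)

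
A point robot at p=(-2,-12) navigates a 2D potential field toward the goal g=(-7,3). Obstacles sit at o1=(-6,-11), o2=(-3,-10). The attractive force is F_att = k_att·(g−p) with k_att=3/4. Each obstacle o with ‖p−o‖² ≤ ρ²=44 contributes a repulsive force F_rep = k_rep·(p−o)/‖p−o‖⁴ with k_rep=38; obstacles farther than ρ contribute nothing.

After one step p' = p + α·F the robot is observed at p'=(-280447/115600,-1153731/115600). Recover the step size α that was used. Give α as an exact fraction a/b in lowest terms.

F_att = 3/4·(g−p) = 3/4·(-5,15) = (-3.7500,11.2500)
o1: d²=17 ≤ ρ²=44; F_rep = 38·(4,-1)/17² = (0.5260,-0.1315)
o2: d²=5 ≤ ρ²=44; F_rep = 38·(1,-2)/5² = (1.5200,-3.0400)
F = F_att + ΣF_rep = (-1.7040,8.0785)
Δp = p'−p = (-0.4260,2.0196); α = Δx/Fx = (-49247/115600) / (-49247/28900) = 1/4
check: Δy/Fy = (233469/115600) / (233469/28900) = 1/4 ✓

α = 1/4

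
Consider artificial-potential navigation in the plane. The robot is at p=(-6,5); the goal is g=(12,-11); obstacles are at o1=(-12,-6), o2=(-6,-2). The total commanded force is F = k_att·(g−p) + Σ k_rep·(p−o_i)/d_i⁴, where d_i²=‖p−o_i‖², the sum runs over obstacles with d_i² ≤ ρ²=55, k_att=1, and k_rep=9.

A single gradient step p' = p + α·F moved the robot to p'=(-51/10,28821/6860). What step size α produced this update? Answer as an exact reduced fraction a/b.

α = 1/20

F_att = 1·(g−p) = 1·(18,-16) = (18.0000,-16.0000)
o1: d²=157 > ρ²=55 → inactive
o2: d²=49 ≤ ρ²=55; F_rep = 9·(0,7)/49² = (0.0000,0.0262)
F = F_att + ΣF_rep = (18.0000,-15.9738)
Δp = p'−p = (0.9000,-0.7987); α = Δx/Fx = (9/10) / (18) = 1/20
check: Δy/Fy = (-5479/6860) / (-5479/343) = 1/20 ✓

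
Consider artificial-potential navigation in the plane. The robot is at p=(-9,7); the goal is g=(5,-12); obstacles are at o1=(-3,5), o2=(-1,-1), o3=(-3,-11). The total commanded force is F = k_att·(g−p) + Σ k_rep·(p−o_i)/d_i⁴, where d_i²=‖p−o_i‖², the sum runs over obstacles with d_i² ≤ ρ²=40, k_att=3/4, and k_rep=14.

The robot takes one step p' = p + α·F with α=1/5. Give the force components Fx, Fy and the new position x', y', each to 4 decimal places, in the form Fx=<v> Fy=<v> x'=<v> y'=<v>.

Fx=10.4475 Fy=-14.2325 x'=-6.9105 y'=4.1535

F_att = 3/4·(g−p) = 3/4·(14,-19) = (10.5000,-14.2500)
o1: d²=40 ≤ ρ²=40; F_rep = 14·(-6,2)/40² = (-0.0525,0.0175)
o2: d²=128 > ρ²=40 → inactive
o3: d²=360 > ρ²=40 → inactive
F = F_att + ΣF_rep = (10.4475,-14.2325)
p' = p + 1/5·F = (-6.9105,4.1535)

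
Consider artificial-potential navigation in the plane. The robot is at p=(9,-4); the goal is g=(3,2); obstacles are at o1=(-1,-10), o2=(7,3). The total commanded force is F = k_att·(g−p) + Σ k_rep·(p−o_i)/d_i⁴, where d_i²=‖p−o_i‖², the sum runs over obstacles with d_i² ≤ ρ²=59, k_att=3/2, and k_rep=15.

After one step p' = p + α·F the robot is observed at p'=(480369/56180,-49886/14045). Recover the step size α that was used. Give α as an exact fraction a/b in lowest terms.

α = 1/20

F_att = 3/2·(g−p) = 3/2·(-6,6) = (-9.0000,9.0000)
o1: d²=136 > ρ²=59 → inactive
o2: d²=53 ≤ ρ²=59; F_rep = 15·(2,-7)/53² = (0.0107,-0.0374)
F = F_att + ΣF_rep = (-8.9893,8.9626)
Δp = p'−p = (-0.4495,0.4481); α = Δx/Fx = (-25251/56180) / (-25251/2809) = 1/20
check: Δy/Fy = (6294/14045) / (25176/2809) = 1/20 ✓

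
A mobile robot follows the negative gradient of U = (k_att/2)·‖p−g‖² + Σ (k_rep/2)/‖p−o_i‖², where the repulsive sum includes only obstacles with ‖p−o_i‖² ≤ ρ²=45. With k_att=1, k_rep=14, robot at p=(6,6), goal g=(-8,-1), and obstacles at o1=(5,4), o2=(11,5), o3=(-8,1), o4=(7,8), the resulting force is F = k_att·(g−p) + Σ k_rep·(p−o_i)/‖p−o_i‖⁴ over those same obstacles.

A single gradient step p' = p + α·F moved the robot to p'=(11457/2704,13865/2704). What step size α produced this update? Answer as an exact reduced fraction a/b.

F_att = 1·(g−p) = 1·(-14,-7) = (-14.0000,-7.0000)
o1: d²=5 ≤ ρ²=45; F_rep = 14·(1,2)/5² = (0.5600,1.1200)
o2: d²=26 ≤ ρ²=45; F_rep = 14·(-5,1)/26² = (-0.1036,0.0207)
o3: d²=221 > ρ²=45 → inactive
o4: d²=5 ≤ ρ²=45; F_rep = 14·(-1,-2)/5² = (-0.5600,-1.1200)
F = F_att + ΣF_rep = (-14.1036,-6.9793)
Δp = p'−p = (-1.7629,-0.8724); α = Δx/Fx = (-4767/2704) / (-4767/338) = 1/8
check: Δy/Fy = (-2359/2704) / (-2359/338) = 1/8 ✓

α = 1/8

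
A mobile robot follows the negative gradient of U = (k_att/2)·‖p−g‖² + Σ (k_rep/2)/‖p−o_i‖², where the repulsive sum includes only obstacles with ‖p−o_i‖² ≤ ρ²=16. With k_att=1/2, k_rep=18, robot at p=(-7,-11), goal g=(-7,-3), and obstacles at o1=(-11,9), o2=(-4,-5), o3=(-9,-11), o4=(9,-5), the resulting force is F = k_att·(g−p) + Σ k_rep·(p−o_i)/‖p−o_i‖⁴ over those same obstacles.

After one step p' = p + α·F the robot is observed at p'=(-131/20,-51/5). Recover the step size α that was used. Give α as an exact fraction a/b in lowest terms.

F_att = 1/2·(g−p) = 1/2·(0,8) = (0.0000,4.0000)
o1: d²=416 > ρ²=16 → inactive
o2: d²=45 > ρ²=16 → inactive
o3: d²=4 ≤ ρ²=16; F_rep = 18·(2,0)/4² = (2.2500,0.0000)
o4: d²=292 > ρ²=16 → inactive
F = F_att + ΣF_rep = (2.2500,4.0000)
Δp = p'−p = (0.4500,0.8000); α = Δx/Fx = (9/20) / (9/4) = 1/5
check: Δy/Fy = (4/5) / (4) = 1/5 ✓

α = 1/5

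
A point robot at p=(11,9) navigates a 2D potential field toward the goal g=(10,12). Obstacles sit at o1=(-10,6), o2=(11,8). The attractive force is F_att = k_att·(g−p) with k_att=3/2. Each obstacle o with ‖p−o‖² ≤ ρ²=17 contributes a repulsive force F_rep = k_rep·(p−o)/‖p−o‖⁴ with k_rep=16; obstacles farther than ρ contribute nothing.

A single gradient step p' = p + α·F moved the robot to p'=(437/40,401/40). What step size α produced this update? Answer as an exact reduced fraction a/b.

F_att = 3/2·(g−p) = 3/2·(-1,3) = (-1.5000,4.5000)
o1: d²=450 > ρ²=17 → inactive
o2: d²=1 ≤ ρ²=17; F_rep = 16·(0,1)/1² = (0.0000,16.0000)
F = F_att + ΣF_rep = (-1.5000,20.5000)
Δp = p'−p = (-0.0750,1.0250); α = Δx/Fx = (-3/40) / (-3/2) = 1/20
check: Δy/Fy = (41/40) / (41/2) = 1/20 ✓

α = 1/20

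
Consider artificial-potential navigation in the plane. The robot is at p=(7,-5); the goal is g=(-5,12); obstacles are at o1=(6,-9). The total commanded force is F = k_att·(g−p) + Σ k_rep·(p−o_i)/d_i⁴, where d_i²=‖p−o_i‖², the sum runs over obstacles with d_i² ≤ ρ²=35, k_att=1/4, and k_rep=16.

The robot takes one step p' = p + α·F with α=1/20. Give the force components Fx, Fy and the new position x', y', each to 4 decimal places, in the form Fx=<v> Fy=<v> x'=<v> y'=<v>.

F_att = 1/4·(g−p) = 1/4·(-12,17) = (-3.0000,4.2500)
o1: d²=17 ≤ ρ²=35; F_rep = 16·(1,4)/17² = (0.0554,0.2215)
F = F_att + ΣF_rep = (-2.9446,4.4715)
p' = p + 1/20·F = (6.8528,-4.7764)

Fx=-2.9446 Fy=4.4715 x'=6.8528 y'=-4.7764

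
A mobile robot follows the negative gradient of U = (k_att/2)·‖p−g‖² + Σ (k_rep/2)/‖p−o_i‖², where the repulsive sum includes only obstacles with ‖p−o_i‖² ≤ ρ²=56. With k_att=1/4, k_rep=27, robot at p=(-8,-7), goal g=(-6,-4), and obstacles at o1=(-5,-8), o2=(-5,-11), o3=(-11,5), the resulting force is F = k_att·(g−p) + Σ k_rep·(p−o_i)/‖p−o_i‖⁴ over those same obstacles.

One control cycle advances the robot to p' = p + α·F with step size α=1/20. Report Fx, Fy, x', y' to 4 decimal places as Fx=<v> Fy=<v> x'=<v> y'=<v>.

Fx=-0.4396 Fy=1.1928 x'=-8.0220 y'=-6.9404

F_att = 1/4·(g−p) = 1/4·(2,3) = (0.5000,0.7500)
o1: d²=10 ≤ ρ²=56; F_rep = 27·(-3,1)/10² = (-0.8100,0.2700)
o2: d²=25 ≤ ρ²=56; F_rep = 27·(-3,4)/25² = (-0.1296,0.1728)
o3: d²=153 > ρ²=56 → inactive
F = F_att + ΣF_rep = (-0.4396,1.1928)
p' = p + 1/20·F = (-8.0220,-6.9404)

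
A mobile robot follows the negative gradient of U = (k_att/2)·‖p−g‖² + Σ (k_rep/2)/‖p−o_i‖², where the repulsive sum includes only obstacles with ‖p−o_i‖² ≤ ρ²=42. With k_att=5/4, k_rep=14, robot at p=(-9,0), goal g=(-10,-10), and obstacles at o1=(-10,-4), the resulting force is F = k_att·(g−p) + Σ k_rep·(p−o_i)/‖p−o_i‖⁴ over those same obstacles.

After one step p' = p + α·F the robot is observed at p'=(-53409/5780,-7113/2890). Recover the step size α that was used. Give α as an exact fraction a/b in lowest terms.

α = 1/5

F_att = 5/4·(g−p) = 5/4·(-1,-10) = (-1.2500,-12.5000)
o1: d²=17 ≤ ρ²=42; F_rep = 14·(1,4)/17² = (0.0484,0.1938)
F = F_att + ΣF_rep = (-1.2016,-12.3062)
Δp = p'−p = (-0.2403,-2.4612); α = Δx/Fx = (-1389/5780) / (-1389/1156) = 1/5
check: Δy/Fy = (-7113/2890) / (-7113/578) = 1/5 ✓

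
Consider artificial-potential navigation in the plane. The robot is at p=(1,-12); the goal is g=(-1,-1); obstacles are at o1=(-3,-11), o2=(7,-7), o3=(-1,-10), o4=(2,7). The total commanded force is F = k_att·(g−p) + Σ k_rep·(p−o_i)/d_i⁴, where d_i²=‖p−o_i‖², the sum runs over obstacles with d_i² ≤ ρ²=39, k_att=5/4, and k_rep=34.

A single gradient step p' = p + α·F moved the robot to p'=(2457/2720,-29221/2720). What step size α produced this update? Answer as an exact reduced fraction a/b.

α = 1/10

F_att = 5/4·(g−p) = 5/4·(-2,11) = (-2.5000,13.7500)
o1: d²=17 ≤ ρ²=39; F_rep = 34·(4,-1)/17² = (0.4706,-0.1176)
o2: d²=61 > ρ²=39 → inactive
o3: d²=8 ≤ ρ²=39; F_rep = 34·(2,-2)/8² = (1.0625,-1.0625)
o4: d²=362 > ρ²=39 → inactive
F = F_att + ΣF_rep = (-0.9669,12.5699)
Δp = p'−p = (-0.0967,1.2570); α = Δx/Fx = (-263/2720) / (-263/272) = 1/10
check: Δy/Fy = (3419/2720) / (3419/272) = 1/10 ✓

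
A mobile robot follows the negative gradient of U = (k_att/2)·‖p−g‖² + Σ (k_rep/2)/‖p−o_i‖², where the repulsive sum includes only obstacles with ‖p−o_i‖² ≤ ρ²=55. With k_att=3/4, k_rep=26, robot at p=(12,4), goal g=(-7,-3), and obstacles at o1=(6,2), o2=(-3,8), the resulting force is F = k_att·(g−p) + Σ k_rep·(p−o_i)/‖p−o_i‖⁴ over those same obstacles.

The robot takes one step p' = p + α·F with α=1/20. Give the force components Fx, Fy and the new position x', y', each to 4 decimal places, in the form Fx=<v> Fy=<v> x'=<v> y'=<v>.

F_att = 3/4·(g−p) = 3/4·(-19,-7) = (-14.2500,-5.2500)
o1: d²=40 ≤ ρ²=55; F_rep = 26·(6,2)/40² = (0.0975,0.0325)
o2: d²=241 > ρ²=55 → inactive
F = F_att + ΣF_rep = (-14.1525,-5.2175)
p' = p + 1/20·F = (11.2924,3.7391)

Fx=-14.1525 Fy=-5.2175 x'=11.2924 y'=3.7391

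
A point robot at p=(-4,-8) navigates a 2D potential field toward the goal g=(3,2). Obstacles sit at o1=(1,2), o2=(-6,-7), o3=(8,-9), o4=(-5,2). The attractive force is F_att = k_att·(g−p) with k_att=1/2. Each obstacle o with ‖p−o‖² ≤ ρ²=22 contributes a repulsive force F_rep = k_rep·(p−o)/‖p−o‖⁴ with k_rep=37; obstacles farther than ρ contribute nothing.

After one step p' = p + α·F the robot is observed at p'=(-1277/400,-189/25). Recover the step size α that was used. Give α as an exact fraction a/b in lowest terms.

α = 1/8

F_att = 1/2·(g−p) = 1/2·(7,10) = (3.5000,5.0000)
o1: d²=125 > ρ²=22 → inactive
o2: d²=5 ≤ ρ²=22; F_rep = 37·(2,-1)/5² = (2.9600,-1.4800)
o3: d²=145 > ρ²=22 → inactive
o4: d²=101 > ρ²=22 → inactive
F = F_att + ΣF_rep = (6.4600,3.5200)
Δp = p'−p = (0.8075,0.4400); α = Δx/Fx = (323/400) / (323/50) = 1/8
check: Δy/Fy = (11/25) / (88/25) = 1/8 ✓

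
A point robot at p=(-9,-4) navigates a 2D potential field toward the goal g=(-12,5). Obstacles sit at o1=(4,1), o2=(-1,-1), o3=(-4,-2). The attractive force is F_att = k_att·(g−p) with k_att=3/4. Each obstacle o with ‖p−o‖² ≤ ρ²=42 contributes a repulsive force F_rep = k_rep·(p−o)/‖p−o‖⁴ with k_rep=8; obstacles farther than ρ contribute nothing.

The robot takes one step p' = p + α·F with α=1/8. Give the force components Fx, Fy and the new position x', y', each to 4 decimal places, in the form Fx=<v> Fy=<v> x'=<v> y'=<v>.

Fx=-2.2976 Fy=6.7310 x'=-9.2872 y'=-3.1586

F_att = 3/4·(g−p) = 3/4·(-3,9) = (-2.2500,6.7500)
o1: d²=194 > ρ²=42 → inactive
o2: d²=73 > ρ²=42 → inactive
o3: d²=29 ≤ ρ²=42; F_rep = 8·(-5,-2)/29² = (-0.0476,-0.0190)
F = F_att + ΣF_rep = (-2.2976,6.7310)
p' = p + 1/8·F = (-9.2872,-3.1586)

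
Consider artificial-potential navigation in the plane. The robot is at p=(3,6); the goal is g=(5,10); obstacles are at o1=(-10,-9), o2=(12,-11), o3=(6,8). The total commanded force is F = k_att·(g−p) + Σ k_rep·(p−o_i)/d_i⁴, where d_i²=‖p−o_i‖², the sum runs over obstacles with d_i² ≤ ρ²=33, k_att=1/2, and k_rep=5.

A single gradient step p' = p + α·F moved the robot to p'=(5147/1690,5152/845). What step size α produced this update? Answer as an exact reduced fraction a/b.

F_att = 1/2·(g−p) = 1/2·(2,4) = (1.0000,2.0000)
o1: d²=394 > ρ²=33 → inactive
o2: d²=370 > ρ²=33 → inactive
o3: d²=13 ≤ ρ²=33; F_rep = 5·(-3,-2)/13² = (-0.0888,-0.0592)
F = F_att + ΣF_rep = (0.9112,1.9408)
Δp = p'−p = (0.0456,0.0970); α = Δx/Fx = (77/1690) / (154/169) = 1/20
check: Δy/Fy = (82/845) / (328/169) = 1/20 ✓

α = 1/20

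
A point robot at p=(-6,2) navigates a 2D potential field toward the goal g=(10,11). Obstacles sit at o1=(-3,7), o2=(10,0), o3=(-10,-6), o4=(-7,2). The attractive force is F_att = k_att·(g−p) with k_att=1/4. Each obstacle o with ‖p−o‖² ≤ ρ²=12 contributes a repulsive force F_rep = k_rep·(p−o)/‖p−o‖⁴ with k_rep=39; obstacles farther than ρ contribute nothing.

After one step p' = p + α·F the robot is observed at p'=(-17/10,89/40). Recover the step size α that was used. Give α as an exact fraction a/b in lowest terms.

α = 1/10

F_att = 1/4·(g−p) = 1/4·(16,9) = (4.0000,2.2500)
o1: d²=34 > ρ²=12 → inactive
o2: d²=260 > ρ²=12 → inactive
o3: d²=80 > ρ²=12 → inactive
o4: d²=1 ≤ ρ²=12; F_rep = 39·(1,0)/1² = (39.0000,0.0000)
F = F_att + ΣF_rep = (43.0000,2.2500)
Δp = p'−p = (4.3000,0.2250); α = Δx/Fx = (43/10) / (43) = 1/10
check: Δy/Fy = (9/40) / (9/4) = 1/10 ✓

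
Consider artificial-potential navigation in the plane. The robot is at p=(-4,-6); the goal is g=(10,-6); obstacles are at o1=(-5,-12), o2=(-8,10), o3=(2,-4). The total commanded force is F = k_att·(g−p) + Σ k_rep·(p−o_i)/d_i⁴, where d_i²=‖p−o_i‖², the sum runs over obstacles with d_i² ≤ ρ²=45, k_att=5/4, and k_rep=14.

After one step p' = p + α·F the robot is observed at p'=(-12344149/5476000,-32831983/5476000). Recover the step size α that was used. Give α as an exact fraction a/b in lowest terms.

α = 1/10

F_att = 5/4·(g−p) = 5/4·(14,0) = (17.5000,0.0000)
o1: d²=37 ≤ ρ²=45; F_rep = 14·(1,6)/37² = (0.0102,0.0614)
o2: d²=272 > ρ²=45 → inactive
o3: d²=40 ≤ ρ²=45; F_rep = 14·(-6,-2)/40² = (-0.0525,-0.0175)
F = F_att + ΣF_rep = (17.4577,0.0439)
Δp = p'−p = (1.7458,0.0044); α = Δx/Fx = (9559851/5476000) / (9559851/547600) = 1/10
check: Δy/Fy = (24017/5476000) / (24017/547600) = 1/10 ✓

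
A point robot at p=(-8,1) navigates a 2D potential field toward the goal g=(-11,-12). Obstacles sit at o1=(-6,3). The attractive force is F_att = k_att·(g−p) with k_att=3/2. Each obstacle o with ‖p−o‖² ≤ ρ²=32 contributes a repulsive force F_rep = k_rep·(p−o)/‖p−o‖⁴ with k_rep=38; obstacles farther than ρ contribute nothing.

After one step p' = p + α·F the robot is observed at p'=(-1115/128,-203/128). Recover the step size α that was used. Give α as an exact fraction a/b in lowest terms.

α = 1/8

F_att = 3/2·(g−p) = 3/2·(-3,-13) = (-4.5000,-19.5000)
o1: d²=8 ≤ ρ²=32; F_rep = 38·(-2,-2)/8² = (-1.1875,-1.1875)
F = F_att + ΣF_rep = (-5.6875,-20.6875)
Δp = p'−p = (-0.7109,-2.5859); α = Δx/Fx = (-91/128) / (-91/16) = 1/8
check: Δy/Fy = (-331/128) / (-331/16) = 1/8 ✓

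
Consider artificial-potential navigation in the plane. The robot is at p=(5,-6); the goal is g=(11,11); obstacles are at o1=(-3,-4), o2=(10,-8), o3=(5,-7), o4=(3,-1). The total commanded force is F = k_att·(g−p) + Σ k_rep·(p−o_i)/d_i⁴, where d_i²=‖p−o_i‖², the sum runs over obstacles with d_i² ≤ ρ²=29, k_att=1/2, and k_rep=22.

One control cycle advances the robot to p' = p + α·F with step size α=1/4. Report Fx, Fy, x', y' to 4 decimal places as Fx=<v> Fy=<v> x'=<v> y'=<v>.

Fx=2.9215 Fy=30.4215 x'=5.7304 y'=1.6054

F_att = 1/2·(g−p) = 1/2·(6,17) = (3.0000,8.5000)
o1: d²=68 > ρ²=29 → inactive
o2: d²=29 ≤ ρ²=29; F_rep = 22·(-5,2)/29² = (-0.1308,0.0523)
o3: d²=1 ≤ ρ²=29; F_rep = 22·(0,1)/1² = (0.0000,22.0000)
o4: d²=29 ≤ ρ²=29; F_rep = 22·(2,-5)/29² = (0.0523,-0.1308)
F = F_att + ΣF_rep = (2.9215,30.4215)
p' = p + 1/4·F = (5.7304,1.6054)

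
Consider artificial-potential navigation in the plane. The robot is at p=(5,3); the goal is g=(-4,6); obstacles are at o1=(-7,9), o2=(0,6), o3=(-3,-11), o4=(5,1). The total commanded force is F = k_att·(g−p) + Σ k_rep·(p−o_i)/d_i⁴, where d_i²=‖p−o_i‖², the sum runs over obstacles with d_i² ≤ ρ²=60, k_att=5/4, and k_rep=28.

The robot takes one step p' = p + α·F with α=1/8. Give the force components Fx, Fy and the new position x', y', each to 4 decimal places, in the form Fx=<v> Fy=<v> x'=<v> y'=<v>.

F_att = 5/4·(g−p) = 5/4·(-9,3) = (-11.2500,3.7500)
o1: d²=180 > ρ²=60 → inactive
o2: d²=34 ≤ ρ²=60; F_rep = 28·(5,-3)/34² = (0.1211,-0.0727)
o3: d²=260 > ρ²=60 → inactive
o4: d²=4 ≤ ρ²=60; F_rep = 28·(0,2)/4² = (0.0000,3.5000)
F = F_att + ΣF_rep = (-11.1289,7.1773)
p' = p + 1/8·F = (3.6089,3.8972)

Fx=-11.1289 Fy=7.1773 x'=3.6089 y'=3.8972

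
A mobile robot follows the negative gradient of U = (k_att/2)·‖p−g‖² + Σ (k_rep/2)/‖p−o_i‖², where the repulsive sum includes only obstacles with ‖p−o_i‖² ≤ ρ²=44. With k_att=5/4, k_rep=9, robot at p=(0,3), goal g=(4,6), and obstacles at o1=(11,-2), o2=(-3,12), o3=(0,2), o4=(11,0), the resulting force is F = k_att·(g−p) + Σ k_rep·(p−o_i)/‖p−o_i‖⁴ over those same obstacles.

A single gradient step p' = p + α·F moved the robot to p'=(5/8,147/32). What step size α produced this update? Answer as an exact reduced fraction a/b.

α = 1/8

F_att = 5/4·(g−p) = 5/4·(4,3) = (5.0000,3.7500)
o1: d²=146 > ρ²=44 → inactive
o2: d²=90 > ρ²=44 → inactive
o3: d²=1 ≤ ρ²=44; F_rep = 9·(0,1)/1² = (0.0000,9.0000)
o4: d²=130 > ρ²=44 → inactive
F = F_att + ΣF_rep = (5.0000,12.7500)
Δp = p'−p = (0.6250,1.5938); α = Δx/Fx = (5/8) / (5) = 1/8
check: Δy/Fy = (51/32) / (51/4) = 1/8 ✓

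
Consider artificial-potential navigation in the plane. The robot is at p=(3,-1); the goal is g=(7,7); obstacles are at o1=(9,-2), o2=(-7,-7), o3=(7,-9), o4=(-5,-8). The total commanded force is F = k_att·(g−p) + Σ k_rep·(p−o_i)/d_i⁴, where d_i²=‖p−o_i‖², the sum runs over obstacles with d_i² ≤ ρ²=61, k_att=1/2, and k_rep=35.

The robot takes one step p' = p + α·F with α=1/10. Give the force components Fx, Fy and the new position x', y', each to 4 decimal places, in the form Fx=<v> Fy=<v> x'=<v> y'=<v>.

Fx=1.8466 Fy=4.0256 x'=3.1847 y'=-0.5974

F_att = 1/2·(g−p) = 1/2·(4,8) = (2.0000,4.0000)
o1: d²=37 ≤ ρ²=61; F_rep = 35·(-6,1)/37² = (-0.1534,0.0256)
o2: d²=136 > ρ²=61 → inactive
o3: d²=80 > ρ²=61 → inactive
o4: d²=113 > ρ²=61 → inactive
F = F_att + ΣF_rep = (1.8466,4.0256)
p' = p + 1/10·F = (3.1847,-0.5974)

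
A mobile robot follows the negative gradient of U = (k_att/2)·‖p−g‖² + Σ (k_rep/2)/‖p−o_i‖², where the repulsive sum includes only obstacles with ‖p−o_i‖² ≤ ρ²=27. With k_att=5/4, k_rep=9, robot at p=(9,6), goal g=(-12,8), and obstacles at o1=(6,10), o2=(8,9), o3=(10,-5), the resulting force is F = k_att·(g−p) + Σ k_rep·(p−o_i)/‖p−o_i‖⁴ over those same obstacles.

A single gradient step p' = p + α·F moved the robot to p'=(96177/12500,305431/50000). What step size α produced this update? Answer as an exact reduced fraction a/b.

α = 1/20

F_att = 5/4·(g−p) = 5/4·(-21,2) = (-26.2500,2.5000)
o1: d²=25 ≤ ρ²=27; F_rep = 9·(3,-4)/25² = (0.0432,-0.0576)
o2: d²=10 ≤ ρ²=27; F_rep = 9·(1,-3)/10² = (0.0900,-0.2700)
o3: d²=122 > ρ²=27 → inactive
F = F_att + ΣF_rep = (-26.1168,2.1724)
Δp = p'−p = (-1.3058,0.1086); α = Δx/Fx = (-16323/12500) / (-16323/625) = 1/20
check: Δy/Fy = (5431/50000) / (5431/2500) = 1/20 ✓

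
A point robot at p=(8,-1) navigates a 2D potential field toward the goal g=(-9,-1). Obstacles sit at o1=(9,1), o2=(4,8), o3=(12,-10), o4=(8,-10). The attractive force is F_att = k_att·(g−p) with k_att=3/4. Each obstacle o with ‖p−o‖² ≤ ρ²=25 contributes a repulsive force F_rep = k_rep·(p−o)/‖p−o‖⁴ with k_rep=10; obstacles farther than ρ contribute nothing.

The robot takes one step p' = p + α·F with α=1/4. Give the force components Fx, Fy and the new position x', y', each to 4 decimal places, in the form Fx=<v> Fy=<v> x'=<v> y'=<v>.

Fx=-13.1500 Fy=-0.8000 x'=4.7125 y'=-1.2000

F_att = 3/4·(g−p) = 3/4·(-17,0) = (-12.7500,0.0000)
o1: d²=5 ≤ ρ²=25; F_rep = 10·(-1,-2)/5² = (-0.4000,-0.8000)
o2: d²=97 > ρ²=25 → inactive
o3: d²=97 > ρ²=25 → inactive
o4: d²=81 > ρ²=25 → inactive
F = F_att + ΣF_rep = (-13.1500,-0.8000)
p' = p + 1/4·F = (4.7125,-1.2000)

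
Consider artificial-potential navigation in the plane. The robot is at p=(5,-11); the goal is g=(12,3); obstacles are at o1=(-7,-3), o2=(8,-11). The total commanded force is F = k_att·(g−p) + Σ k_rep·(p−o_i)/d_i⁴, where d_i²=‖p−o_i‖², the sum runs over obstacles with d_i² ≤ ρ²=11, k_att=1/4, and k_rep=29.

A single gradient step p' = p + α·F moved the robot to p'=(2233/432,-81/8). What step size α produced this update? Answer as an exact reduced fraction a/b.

α = 1/4

F_att = 1/4·(g−p) = 1/4·(7,14) = (1.7500,3.5000)
o1: d²=208 > ρ²=11 → inactive
o2: d²=9 ≤ ρ²=11; F_rep = 29·(-3,0)/9² = (-1.0741,0.0000)
F = F_att + ΣF_rep = (0.6759,3.5000)
Δp = p'−p = (0.1690,0.8750); α = Δx/Fx = (73/432) / (73/108) = 1/4
check: Δy/Fy = (7/8) / (7/2) = 1/4 ✓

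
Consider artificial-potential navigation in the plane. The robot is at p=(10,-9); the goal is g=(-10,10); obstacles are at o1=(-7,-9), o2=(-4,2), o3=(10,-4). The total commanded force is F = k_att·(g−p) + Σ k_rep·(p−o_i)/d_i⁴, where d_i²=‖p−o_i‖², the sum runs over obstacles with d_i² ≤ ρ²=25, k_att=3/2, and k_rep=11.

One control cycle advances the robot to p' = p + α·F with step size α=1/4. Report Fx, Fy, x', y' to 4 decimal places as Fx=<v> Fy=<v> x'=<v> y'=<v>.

Fx=-30.0000 Fy=28.4120 x'=2.5000 y'=-1.8970

F_att = 3/2·(g−p) = 3/2·(-20,19) = (-30.0000,28.5000)
o1: d²=289 > ρ²=25 → inactive
o2: d²=317 > ρ²=25 → inactive
o3: d²=25 ≤ ρ²=25; F_rep = 11·(0,-5)/25² = (0.0000,-0.0880)
F = F_att + ΣF_rep = (-30.0000,28.4120)
p' = p + 1/4·F = (2.5000,-1.8970)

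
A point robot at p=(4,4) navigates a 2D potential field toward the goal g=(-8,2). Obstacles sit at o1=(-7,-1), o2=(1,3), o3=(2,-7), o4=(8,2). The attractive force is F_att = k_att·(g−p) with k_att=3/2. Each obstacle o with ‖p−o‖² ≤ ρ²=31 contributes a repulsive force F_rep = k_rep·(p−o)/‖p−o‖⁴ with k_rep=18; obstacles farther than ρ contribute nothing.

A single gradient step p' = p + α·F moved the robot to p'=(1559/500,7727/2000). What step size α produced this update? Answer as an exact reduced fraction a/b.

F_att = 3/2·(g−p) = 3/2·(-12,-2) = (-18.0000,-3.0000)
o1: d²=146 > ρ²=31 → inactive
o2: d²=10 ≤ ρ²=31; F_rep = 18·(3,1)/10² = (0.5400,0.1800)
o3: d²=125 > ρ²=31 → inactive
o4: d²=20 ≤ ρ²=31; F_rep = 18·(-4,2)/20² = (-0.1800,0.0900)
F = F_att + ΣF_rep = (-17.6400,-2.7300)
Δp = p'−p = (-0.8820,-0.1365); α = Δx/Fx = (-441/500) / (-441/25) = 1/20
check: Δy/Fy = (-273/2000) / (-273/100) = 1/20 ✓

α = 1/20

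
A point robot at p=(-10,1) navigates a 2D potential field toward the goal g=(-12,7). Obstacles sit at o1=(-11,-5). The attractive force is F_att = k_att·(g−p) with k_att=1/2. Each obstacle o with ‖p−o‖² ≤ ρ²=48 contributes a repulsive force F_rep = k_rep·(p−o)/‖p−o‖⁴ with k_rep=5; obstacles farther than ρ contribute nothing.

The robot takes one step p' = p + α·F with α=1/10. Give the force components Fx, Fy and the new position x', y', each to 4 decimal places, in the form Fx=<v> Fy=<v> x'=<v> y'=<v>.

Fx=-0.9963 Fy=3.0219 x'=-10.0996 y'=1.3022

F_att = 1/2·(g−p) = 1/2·(-2,6) = (-1.0000,3.0000)
o1: d²=37 ≤ ρ²=48; F_rep = 5·(1,6)/37² = (0.0037,0.0219)
F = F_att + ΣF_rep = (-0.9963,3.0219)
p' = p + 1/10·F = (-10.0996,1.3022)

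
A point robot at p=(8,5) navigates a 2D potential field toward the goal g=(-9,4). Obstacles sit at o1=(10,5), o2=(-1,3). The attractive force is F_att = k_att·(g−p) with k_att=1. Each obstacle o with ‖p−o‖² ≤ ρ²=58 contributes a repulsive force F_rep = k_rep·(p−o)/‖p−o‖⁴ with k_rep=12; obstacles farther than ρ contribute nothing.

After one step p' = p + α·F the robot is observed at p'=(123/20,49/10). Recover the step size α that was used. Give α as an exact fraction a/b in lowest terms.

F_att = 1·(g−p) = 1·(-17,-1) = (-17.0000,-1.0000)
o1: d²=4 ≤ ρ²=58; F_rep = 12·(-2,0)/4² = (-1.5000,0.0000)
o2: d²=85 > ρ²=58 → inactive
F = F_att + ΣF_rep = (-18.5000,-1.0000)
Δp = p'−p = (-1.8500,-0.1000); α = Δx/Fx = (-37/20) / (-37/2) = 1/10
check: Δy/Fy = (-1/10) / (-1) = 1/10 ✓

α = 1/10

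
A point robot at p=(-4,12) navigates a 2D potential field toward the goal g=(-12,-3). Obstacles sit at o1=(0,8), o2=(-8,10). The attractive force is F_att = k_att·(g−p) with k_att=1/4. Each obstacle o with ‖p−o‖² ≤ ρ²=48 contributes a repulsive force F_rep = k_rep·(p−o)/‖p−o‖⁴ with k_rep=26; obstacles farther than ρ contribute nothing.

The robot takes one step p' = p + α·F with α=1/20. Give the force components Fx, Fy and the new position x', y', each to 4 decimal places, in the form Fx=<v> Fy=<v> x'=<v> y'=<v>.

F_att = 1/4·(g−p) = 1/4·(-8,-15) = (-2.0000,-3.7500)
o1: d²=32 ≤ ρ²=48; F_rep = 26·(-4,4)/32² = (-0.1016,0.1016)
o2: d²=20 ≤ ρ²=48; F_rep = 26·(4,2)/20² = (0.2600,0.1300)
F = F_att + ΣF_rep = (-1.8416,-3.5184)
p' = p + 1/20·F = (-4.0921,11.8241)

Fx=-1.8416 Fy=-3.5184 x'=-4.0921 y'=11.8241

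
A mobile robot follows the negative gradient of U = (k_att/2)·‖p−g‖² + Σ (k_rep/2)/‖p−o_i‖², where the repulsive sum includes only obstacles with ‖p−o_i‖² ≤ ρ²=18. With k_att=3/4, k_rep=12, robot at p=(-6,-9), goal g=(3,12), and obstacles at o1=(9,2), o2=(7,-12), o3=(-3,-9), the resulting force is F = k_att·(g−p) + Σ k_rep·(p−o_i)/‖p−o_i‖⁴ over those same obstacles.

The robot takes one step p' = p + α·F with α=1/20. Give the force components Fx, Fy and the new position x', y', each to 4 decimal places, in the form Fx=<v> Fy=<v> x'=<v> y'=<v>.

F_att = 3/4·(g−p) = 3/4·(9,21) = (6.7500,15.7500)
o1: d²=346 > ρ²=18 → inactive
o2: d²=178 > ρ²=18 → inactive
o3: d²=9 ≤ ρ²=18; F_rep = 12·(-3,0)/9² = (-0.4444,0.0000)
F = F_att + ΣF_rep = (6.3056,15.7500)
p' = p + 1/20·F = (-5.6847,-8.2125)

Fx=6.3056 Fy=15.7500 x'=-5.6847 y'=-8.2125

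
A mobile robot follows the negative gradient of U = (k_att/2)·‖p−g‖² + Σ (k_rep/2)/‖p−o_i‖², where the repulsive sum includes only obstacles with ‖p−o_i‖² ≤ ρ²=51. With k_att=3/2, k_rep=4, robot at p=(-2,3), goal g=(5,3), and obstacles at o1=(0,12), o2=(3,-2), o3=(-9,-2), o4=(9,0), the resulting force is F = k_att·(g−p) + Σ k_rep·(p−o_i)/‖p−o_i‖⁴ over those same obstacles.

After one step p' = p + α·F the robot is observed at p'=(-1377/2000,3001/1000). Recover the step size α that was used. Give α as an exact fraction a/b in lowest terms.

F_att = 3/2·(g−p) = 3/2·(7,0) = (10.5000,0.0000)
o1: d²=85 > ρ²=51 → inactive
o2: d²=50 ≤ ρ²=51; F_rep = 4·(-5,5)/50² = (-0.0080,0.0080)
o3: d²=74 > ρ²=51 → inactive
o4: d²=130 > ρ²=51 → inactive
F = F_att + ΣF_rep = (10.4920,0.0080)
Δp = p'−p = (1.3115,0.0010); α = Δx/Fx = (2623/2000) / (2623/250) = 1/8
check: Δy/Fy = (1/1000) / (1/125) = 1/8 ✓

α = 1/8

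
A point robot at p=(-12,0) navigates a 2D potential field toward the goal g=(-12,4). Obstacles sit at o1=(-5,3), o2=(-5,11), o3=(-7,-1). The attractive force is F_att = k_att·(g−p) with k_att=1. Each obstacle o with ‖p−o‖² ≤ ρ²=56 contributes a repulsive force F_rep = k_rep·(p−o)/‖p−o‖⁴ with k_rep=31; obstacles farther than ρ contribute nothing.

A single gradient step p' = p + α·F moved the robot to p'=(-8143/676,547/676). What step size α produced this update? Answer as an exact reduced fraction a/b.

F_att = 1·(g−p) = 1·(0,4) = (0.0000,4.0000)
o1: d²=58 > ρ²=56 → inactive
o2: d²=170 > ρ²=56 → inactive
o3: d²=26 ≤ ρ²=56; F_rep = 31·(-5,1)/26² = (-0.2293,0.0459)
F = F_att + ΣF_rep = (-0.2293,4.0459)
Δp = p'−p = (-0.0459,0.8092); α = Δx/Fx = (-31/676) / (-155/676) = 1/5
check: Δy/Fy = (547/676) / (2735/676) = 1/5 ✓

α = 1/5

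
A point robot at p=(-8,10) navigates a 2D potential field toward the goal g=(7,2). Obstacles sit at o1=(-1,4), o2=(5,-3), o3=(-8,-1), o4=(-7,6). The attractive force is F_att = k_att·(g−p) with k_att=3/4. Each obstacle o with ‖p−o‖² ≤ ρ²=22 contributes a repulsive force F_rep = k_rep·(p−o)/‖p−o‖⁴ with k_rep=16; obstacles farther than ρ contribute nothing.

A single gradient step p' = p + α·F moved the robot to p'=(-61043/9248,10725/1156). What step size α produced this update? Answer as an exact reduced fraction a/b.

F_att = 3/4·(g−p) = 3/4·(15,-8) = (11.2500,-6.0000)
o1: d²=85 > ρ²=22 → inactive
o2: d²=338 > ρ²=22 → inactive
o3: d²=121 > ρ²=22 → inactive
o4: d²=17 ≤ ρ²=22; F_rep = 16·(-1,4)/17² = (-0.0554,0.2215)
F = F_att + ΣF_rep = (11.1946,-5.7785)
Δp = p'−p = (1.3993,-0.7223); α = Δx/Fx = (12941/9248) / (12941/1156) = 1/8
check: Δy/Fy = (-835/1156) / (-1670/289) = 1/8 ✓

α = 1/8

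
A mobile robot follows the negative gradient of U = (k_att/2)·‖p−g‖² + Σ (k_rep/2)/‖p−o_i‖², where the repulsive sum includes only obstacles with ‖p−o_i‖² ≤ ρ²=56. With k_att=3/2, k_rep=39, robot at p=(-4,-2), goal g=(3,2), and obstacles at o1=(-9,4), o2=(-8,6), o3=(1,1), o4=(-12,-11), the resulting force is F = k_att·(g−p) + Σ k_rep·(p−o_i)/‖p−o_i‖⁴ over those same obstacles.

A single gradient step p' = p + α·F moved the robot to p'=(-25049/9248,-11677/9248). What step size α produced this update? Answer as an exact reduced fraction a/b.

α = 1/8

F_att = 3/2·(g−p) = 3/2·(7,4) = (10.5000,6.0000)
o1: d²=61 > ρ²=56 → inactive
o2: d²=80 > ρ²=56 → inactive
o3: d²=34 ≤ ρ²=56; F_rep = 39·(-5,-3)/34² = (-0.1687,-0.1012)
o4: d²=145 > ρ²=56 → inactive
F = F_att + ΣF_rep = (10.3313,5.8988)
Δp = p'−p = (1.2914,0.7373); α = Δx/Fx = (11943/9248) / (11943/1156) = 1/8
check: Δy/Fy = (6819/9248) / (6819/1156) = 1/8 ✓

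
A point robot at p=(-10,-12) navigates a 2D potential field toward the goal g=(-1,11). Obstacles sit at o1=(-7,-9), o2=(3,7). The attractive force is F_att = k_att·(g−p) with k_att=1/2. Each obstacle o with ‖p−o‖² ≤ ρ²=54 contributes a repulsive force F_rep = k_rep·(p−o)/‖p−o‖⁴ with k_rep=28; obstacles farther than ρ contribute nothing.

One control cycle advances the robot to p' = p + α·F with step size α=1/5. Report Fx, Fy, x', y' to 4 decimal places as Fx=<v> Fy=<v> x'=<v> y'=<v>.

Fx=4.2407 Fy=11.2407 x'=-9.1519 y'=-9.7519

F_att = 1/2·(g−p) = 1/2·(9,23) = (4.5000,11.5000)
o1: d²=18 ≤ ρ²=54; F_rep = 28·(-3,-3)/18² = (-0.2593,-0.2593)
o2: d²=530 > ρ²=54 → inactive
F = F_att + ΣF_rep = (4.2407,11.2407)
p' = p + 1/5·F = (-9.1519,-9.7519)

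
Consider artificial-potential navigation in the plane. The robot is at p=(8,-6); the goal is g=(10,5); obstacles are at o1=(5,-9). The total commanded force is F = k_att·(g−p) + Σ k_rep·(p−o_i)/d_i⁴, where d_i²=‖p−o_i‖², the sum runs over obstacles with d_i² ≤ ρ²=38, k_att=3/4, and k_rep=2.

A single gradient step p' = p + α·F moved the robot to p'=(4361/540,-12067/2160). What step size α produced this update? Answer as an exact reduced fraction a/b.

F_att = 3/4·(g−p) = 3/4·(2,11) = (1.5000,8.2500)
o1: d²=18 ≤ ρ²=38; F_rep = 2·(3,3)/18² = (0.0185,0.0185)
F = F_att + ΣF_rep = (1.5185,8.2685)
Δp = p'−p = (0.0759,0.4134); α = Δx/Fx = (41/540) / (41/27) = 1/20
check: Δy/Fy = (893/2160) / (893/108) = 1/20 ✓

α = 1/20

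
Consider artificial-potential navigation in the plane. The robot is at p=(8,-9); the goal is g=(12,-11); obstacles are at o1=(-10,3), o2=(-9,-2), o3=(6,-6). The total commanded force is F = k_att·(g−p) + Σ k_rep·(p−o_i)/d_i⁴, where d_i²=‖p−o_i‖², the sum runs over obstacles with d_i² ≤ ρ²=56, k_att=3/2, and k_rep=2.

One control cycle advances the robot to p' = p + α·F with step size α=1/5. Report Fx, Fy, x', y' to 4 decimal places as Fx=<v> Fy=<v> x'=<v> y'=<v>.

Fx=6.0237 Fy=-3.0355 x'=9.2047 y'=-9.6071

F_att = 3/2·(g−p) = 3/2·(4,-2) = (6.0000,-3.0000)
o1: d²=468 > ρ²=56 → inactive
o2: d²=338 > ρ²=56 → inactive
o3: d²=13 ≤ ρ²=56; F_rep = 2·(2,-3)/13² = (0.0237,-0.0355)
F = F_att + ΣF_rep = (6.0237,-3.0355)
p' = p + 1/5·F = (9.2047,-9.6071)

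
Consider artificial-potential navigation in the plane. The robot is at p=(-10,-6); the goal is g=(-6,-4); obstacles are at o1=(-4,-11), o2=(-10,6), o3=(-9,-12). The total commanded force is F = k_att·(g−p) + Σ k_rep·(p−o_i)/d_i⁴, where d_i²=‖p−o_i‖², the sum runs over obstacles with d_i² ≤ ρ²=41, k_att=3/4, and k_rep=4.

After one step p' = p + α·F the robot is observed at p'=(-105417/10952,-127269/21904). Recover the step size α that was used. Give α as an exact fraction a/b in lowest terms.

α = 1/8

F_att = 3/4·(g−p) = 3/4·(4,2) = (3.0000,1.5000)
o1: d²=61 > ρ²=41 → inactive
o2: d²=144 > ρ²=41 → inactive
o3: d²=37 ≤ ρ²=41; F_rep = 4·(-1,6)/37² = (-0.0029,0.0175)
F = F_att + ΣF_rep = (2.9971,1.5175)
Δp = p'−p = (0.3746,0.1897); α = Δx/Fx = (4103/10952) / (4103/1369) = 1/8
check: Δy/Fy = (4155/21904) / (4155/2738) = 1/8 ✓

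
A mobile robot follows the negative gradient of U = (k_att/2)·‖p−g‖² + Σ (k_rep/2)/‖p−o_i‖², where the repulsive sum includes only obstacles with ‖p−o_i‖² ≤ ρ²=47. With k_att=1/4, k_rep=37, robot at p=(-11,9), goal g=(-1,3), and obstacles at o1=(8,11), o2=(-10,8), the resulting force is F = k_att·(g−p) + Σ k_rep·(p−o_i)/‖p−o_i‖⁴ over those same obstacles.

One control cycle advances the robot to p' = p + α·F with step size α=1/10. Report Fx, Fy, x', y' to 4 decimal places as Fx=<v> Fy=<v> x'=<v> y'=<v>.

F_att = 1/4·(g−p) = 1/4·(10,-6) = (2.5000,-1.5000)
o1: d²=365 > ρ²=47 → inactive
o2: d²=2 ≤ ρ²=47; F_rep = 37·(-1,1)/2² = (-9.2500,9.2500)
F = F_att + ΣF_rep = (-6.7500,7.7500)
p' = p + 1/10·F = (-11.6750,9.7750)

Fx=-6.7500 Fy=7.7500 x'=-11.6750 y'=9.7750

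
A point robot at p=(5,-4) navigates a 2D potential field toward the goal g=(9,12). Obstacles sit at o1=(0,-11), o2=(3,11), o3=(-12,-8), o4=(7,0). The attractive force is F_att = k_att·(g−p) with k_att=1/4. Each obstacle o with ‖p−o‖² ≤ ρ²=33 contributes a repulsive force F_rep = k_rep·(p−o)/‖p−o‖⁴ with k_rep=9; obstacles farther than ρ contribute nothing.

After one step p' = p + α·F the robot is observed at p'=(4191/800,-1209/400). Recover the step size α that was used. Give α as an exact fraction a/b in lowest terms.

α = 1/4

F_att = 1/4·(g−p) = 1/4·(4,16) = (1.0000,4.0000)
o1: d²=74 > ρ²=33 → inactive
o2: d²=229 > ρ²=33 → inactive
o3: d²=305 > ρ²=33 → inactive
o4: d²=20 ≤ ρ²=33; F_rep = 9·(-2,-4)/20² = (-0.0450,-0.0900)
F = F_att + ΣF_rep = (0.9550,3.9100)
Δp = p'−p = (0.2387,0.9775); α = Δx/Fx = (191/800) / (191/200) = 1/4
check: Δy/Fy = (391/400) / (391/100) = 1/4 ✓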